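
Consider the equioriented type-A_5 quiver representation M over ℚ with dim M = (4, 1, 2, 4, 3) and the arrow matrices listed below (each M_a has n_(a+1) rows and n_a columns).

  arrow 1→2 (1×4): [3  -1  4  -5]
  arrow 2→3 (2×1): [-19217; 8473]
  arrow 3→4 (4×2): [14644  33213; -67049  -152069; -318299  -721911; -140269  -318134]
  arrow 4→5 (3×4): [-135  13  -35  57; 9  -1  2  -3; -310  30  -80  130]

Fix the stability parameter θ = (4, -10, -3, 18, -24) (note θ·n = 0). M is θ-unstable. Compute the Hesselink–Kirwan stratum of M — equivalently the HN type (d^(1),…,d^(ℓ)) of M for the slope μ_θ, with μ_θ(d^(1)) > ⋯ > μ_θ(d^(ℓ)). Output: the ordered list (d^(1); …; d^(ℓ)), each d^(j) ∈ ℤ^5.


Via rank(M_{q-1}∘⋯∘M_p): M ≅ I[1,1]^3, I[1,4], I[3,5], I[4,4], I[4,5], I[5,5].
μ_θ-semistable layers: μ^(1)=18; μ^(2)=4; μ^(3)=-3; μ^(4)=-24

((0, 0, 0, 2, 0); (3, 0, 0, 0, 0); (1, 1, 2, 2, 2); (0, 0, 0, 0, 1))


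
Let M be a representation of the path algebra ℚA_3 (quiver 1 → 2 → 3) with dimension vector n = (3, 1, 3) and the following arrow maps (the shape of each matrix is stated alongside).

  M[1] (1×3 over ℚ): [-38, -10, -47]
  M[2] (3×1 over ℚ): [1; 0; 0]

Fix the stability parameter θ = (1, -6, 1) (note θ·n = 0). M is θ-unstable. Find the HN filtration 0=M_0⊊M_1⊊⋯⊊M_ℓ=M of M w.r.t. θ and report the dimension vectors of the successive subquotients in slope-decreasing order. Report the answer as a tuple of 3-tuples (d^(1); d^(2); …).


Via rank(M_{q-1}∘⋯∘M_p): M ≅ I[1,1]^2, I[1,3], I[3,3]^2.
μ_θ-semistable layers: μ^(1)=1; μ^(2)=-5/2

((2, 0, 3); (1, 1, 0))


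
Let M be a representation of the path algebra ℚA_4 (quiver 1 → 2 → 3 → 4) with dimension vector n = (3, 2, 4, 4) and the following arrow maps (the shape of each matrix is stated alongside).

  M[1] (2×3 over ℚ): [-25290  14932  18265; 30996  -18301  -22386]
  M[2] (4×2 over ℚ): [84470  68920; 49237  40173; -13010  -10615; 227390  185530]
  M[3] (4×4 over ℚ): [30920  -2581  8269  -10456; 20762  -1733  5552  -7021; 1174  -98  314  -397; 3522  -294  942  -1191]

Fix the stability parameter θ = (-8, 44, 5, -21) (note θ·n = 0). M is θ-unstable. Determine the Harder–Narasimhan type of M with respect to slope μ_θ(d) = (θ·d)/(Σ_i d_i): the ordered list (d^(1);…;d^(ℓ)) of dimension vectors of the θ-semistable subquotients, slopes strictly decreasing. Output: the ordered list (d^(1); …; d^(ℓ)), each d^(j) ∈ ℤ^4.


Interval decomposition of M: I[1,1], I[1,4]^2, I[3,3], I[3,4], I[4,4].
HN type (ℓ=4): μ^(1)=28/3; μ^(2)=5; μ^(3)=-8; μ^(4)=-21

((0, 2, 2, 2); (0, 0, 1, 0); (3, 0, 1, 1); (0, 0, 0, 1))


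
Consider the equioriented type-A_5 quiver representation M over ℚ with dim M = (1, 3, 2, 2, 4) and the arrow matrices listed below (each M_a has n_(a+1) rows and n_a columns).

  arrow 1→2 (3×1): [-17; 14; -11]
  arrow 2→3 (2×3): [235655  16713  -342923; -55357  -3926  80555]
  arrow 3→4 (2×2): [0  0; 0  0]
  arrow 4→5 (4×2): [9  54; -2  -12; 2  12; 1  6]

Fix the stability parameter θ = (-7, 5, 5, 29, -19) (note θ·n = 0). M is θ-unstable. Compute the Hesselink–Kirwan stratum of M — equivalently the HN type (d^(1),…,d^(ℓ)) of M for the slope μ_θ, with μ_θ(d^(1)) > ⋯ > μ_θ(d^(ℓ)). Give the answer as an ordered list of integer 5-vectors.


Via rank(M_{q-1}∘⋯∘M_p): M ≅ I[1,2], I[2,3]^2, I[4,4], I[4,5], I[5,5]^3.
μ_θ-semistable layers: μ^(1)=29; μ^(2)=5; μ^(3)=-7; μ^(4)=-19

((0, 0, 0, 1, 0); (0, 3, 2, 1, 1); (1, 0, 0, 0, 0); (0, 0, 0, 0, 3))


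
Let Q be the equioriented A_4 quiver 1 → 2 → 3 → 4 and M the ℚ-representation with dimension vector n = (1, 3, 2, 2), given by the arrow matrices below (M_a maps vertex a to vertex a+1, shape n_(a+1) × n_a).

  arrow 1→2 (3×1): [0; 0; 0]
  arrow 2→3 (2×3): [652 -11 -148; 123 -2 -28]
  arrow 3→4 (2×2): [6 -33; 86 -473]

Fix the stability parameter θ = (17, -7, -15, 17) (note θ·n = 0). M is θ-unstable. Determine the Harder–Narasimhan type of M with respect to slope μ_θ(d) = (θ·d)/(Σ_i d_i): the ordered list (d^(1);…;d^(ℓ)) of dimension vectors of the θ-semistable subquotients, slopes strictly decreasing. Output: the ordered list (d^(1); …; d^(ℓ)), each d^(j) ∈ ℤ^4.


Via rank(M_{q-1}∘⋯∘M_p): M ≅ I[1,1], I[2,2], I[2,3], I[2,4], I[4,4].
μ_θ-semistable layers: μ^(1)=17; μ^(2)=-7; μ^(3)=-11

((1, 0, 0, 2); (0, 1, 0, 0); (0, 2, 2, 0))


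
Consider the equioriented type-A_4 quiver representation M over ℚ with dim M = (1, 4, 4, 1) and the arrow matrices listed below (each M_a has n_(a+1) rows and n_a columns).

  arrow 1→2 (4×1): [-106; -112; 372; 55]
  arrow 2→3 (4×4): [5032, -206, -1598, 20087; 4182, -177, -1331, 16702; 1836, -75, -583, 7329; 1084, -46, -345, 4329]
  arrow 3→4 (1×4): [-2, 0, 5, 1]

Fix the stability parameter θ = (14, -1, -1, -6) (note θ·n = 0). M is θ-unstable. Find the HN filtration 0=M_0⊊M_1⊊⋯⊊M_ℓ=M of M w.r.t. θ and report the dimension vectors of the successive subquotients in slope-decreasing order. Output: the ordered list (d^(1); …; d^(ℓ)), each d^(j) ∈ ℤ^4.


Interval decomposition of M: I[1,3], I[2,3]^2, I[2,4].
HN type (ℓ=3): μ^(1)=4; μ^(2)=-1; μ^(3)=-8/3

((1, 1, 1, 0); (0, 2, 2, 0); (0, 1, 1, 1))


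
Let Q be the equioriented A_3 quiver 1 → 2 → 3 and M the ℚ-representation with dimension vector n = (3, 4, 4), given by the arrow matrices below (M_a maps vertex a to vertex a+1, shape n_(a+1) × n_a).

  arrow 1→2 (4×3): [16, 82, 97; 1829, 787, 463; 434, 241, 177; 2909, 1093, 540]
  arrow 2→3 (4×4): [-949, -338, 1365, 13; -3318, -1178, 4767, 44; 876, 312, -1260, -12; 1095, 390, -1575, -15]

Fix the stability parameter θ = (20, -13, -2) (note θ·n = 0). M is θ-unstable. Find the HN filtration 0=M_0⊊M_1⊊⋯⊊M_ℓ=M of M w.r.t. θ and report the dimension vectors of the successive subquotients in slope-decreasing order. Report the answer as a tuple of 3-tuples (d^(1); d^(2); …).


Via rank(M_{q-1}∘⋯∘M_p): M ≅ I[1,2], I[1,3]^2, I[2,2], I[3,3]^2.
μ_θ-semistable layers: μ^(1)=7/2; μ^(2)=5/3; μ^(3)=-2; μ^(4)=-13

((1, 1, 0); (2, 2, 2); (0, 0, 2); (0, 1, 0))


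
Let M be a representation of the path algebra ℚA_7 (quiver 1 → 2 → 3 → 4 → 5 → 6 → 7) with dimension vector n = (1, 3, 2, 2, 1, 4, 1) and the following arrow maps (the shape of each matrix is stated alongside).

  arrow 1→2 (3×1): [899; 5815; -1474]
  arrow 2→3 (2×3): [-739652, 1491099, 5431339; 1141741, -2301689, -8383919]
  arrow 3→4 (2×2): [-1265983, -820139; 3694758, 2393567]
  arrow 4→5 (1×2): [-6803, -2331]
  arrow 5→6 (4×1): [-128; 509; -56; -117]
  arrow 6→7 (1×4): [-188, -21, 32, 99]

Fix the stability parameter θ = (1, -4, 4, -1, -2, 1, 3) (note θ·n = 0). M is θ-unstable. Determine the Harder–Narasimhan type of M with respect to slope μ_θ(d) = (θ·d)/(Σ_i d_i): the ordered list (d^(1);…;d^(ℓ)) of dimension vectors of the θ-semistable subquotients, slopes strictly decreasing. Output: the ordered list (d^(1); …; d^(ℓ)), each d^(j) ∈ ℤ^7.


Interval decomposition of M: I[1,6], I[2,2], I[2,4], I[6,6]^2, I[6,7].
HN type (ℓ=6): μ^(1)=3; μ^(2)=3/2; μ^(3)=1; μ^(4)=1/3; μ^(5)=-3/2; μ^(6)=-4

((0, 0, 0, 0, 0, 0, 1); (0, 0, 1, 1, 0, 0, 0); (0, 0, 0, 0, 0, 4, 0); (0, 0, 1, 1, 1, 0, 0); (1, 1, 0, 0, 0, 0, 0); (0, 2, 0, 0, 0, 0, 0))


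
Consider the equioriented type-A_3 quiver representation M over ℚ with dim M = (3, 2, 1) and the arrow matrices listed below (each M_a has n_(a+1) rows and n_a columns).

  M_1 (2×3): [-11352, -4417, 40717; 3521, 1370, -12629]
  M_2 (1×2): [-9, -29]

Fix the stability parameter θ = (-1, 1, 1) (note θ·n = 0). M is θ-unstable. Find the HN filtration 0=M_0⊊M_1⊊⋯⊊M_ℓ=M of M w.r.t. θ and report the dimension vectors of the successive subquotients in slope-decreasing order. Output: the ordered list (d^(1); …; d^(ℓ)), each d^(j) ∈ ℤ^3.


Via rank(M_{q-1}∘⋯∘M_p): M ≅ I[1,1], I[1,2], I[1,3].
μ_θ-semistable layers: μ^(1)=1; μ^(2)=-1

((0, 2, 1); (3, 0, 0))


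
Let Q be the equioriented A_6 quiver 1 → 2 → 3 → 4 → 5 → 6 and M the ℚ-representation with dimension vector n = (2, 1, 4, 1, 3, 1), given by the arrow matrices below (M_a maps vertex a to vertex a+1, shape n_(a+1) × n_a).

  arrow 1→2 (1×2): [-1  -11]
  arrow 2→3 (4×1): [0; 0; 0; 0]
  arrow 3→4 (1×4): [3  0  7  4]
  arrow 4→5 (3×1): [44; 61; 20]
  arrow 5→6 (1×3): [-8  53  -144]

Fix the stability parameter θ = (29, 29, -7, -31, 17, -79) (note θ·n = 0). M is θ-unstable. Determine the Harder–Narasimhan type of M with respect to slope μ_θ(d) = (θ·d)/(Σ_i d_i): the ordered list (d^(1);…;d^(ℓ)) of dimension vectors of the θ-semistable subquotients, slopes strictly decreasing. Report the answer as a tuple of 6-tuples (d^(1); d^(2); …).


Interval decomposition of M: I[1,1], I[1,2], I[3,3]^3, I[3,6], I[5,5]^2.
HN type (ℓ=4): μ^(1)=29; μ^(2)=17; μ^(3)=-7; μ^(4)=-25

((2, 1, 0, 0, 0, 0); (0, 0, 0, 0, 2, 0); (0, 0, 3, 0, 0, 0); (0, 0, 1, 1, 1, 1))


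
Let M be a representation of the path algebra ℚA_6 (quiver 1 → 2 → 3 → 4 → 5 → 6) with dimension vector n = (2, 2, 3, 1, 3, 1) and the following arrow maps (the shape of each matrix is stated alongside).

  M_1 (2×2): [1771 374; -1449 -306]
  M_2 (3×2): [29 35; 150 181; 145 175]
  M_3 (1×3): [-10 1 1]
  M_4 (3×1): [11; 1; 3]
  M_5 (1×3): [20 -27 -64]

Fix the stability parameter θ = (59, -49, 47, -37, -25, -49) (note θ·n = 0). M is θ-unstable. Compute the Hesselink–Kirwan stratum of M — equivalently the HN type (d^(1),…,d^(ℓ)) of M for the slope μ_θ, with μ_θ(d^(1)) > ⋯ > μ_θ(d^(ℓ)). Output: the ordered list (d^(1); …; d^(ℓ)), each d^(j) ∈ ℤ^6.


Barcode: M ≅ I[1,1], I[1,6], I[2,3], I[3,3], I[5,5]^2. HN layers by μ_θ (5 steps, strictly decreasing):
  μ^(1)=59; μ^(2)=47; μ^(3)=-9; μ^(4)=-25; μ^(5)=-49

((1, 0, 0, 0, 0, 0); (0, 0, 2, 0, 0, 0); (1, 1, 1, 1, 1, 1); (0, 0, 0, 0, 2, 0); (0, 1, 0, 0, 0, 0))


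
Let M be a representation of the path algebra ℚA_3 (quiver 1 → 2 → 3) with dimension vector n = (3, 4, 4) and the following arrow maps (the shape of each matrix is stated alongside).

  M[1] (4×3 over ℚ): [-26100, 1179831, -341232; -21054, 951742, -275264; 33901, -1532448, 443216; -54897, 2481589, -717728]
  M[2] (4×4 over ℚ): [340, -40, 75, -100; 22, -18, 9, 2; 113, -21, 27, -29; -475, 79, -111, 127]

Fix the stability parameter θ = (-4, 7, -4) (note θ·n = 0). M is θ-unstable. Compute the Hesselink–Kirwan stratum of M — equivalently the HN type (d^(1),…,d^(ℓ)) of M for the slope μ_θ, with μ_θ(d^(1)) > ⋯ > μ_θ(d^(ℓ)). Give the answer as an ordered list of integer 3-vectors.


Via rank(M_{q-1}∘⋯∘M_p): M ≅ I[1,1], I[1,2], I[1,3], I[2,2], I[2,3], I[3,3]^2.
μ_θ-semistable layers: μ^(1)=7; μ^(2)=3/2; μ^(3)=-4

((0, 2, 0); (0, 2, 2); (3, 0, 2))


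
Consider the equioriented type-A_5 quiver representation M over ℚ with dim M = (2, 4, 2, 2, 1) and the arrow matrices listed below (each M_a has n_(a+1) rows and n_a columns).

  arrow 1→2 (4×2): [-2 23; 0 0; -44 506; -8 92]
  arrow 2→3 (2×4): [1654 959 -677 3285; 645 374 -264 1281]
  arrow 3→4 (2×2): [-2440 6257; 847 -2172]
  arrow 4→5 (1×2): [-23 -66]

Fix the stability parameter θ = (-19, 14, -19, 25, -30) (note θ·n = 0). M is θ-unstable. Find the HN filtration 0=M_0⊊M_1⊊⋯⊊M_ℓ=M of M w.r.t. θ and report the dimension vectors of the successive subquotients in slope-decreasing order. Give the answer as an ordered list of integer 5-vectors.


Interval decomposition of M: I[1,1], I[1,5], I[2,2]^2, I[2,4].
HN type (ℓ=4): μ^(1)=25; μ^(2)=14; μ^(3)=-5/2; μ^(4)=-19

((0, 0, 0, 1, 0); (0, 2, 0, 0, 0); (0, 2, 2, 1, 1); (2, 0, 0, 0, 0))


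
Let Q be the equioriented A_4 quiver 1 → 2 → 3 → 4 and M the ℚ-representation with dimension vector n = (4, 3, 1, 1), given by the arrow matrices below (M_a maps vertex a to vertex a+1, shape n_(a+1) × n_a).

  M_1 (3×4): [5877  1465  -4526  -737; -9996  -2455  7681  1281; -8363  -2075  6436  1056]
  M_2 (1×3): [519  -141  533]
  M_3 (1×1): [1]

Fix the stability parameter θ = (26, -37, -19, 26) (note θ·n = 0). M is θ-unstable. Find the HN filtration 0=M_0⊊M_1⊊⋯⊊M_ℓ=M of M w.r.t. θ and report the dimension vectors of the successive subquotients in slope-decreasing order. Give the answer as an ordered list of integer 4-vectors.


Interval decomposition of M: I[1,1], I[1,2]^2, I[1,4].
HN type (ℓ=3): μ^(1)=26; μ^(2)=-11/2; μ^(3)=-10

((1, 0, 0, 1); (2, 2, 0, 0); (1, 1, 1, 0))


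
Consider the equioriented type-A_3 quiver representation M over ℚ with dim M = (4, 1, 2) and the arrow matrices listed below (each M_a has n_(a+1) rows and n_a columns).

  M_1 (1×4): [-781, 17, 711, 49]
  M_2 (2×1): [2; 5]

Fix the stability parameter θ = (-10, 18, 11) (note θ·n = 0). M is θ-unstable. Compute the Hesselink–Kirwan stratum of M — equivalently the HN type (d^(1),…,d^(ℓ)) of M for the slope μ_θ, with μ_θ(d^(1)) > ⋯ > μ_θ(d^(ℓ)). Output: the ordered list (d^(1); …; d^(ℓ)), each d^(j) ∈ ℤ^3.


Interval decomposition of M: I[1,1]^3, I[1,3], I[3,3].
HN type (ℓ=3): μ^(1)=29/2; μ^(2)=11; μ^(3)=-10

((0, 1, 1); (0, 0, 1); (4, 0, 0))


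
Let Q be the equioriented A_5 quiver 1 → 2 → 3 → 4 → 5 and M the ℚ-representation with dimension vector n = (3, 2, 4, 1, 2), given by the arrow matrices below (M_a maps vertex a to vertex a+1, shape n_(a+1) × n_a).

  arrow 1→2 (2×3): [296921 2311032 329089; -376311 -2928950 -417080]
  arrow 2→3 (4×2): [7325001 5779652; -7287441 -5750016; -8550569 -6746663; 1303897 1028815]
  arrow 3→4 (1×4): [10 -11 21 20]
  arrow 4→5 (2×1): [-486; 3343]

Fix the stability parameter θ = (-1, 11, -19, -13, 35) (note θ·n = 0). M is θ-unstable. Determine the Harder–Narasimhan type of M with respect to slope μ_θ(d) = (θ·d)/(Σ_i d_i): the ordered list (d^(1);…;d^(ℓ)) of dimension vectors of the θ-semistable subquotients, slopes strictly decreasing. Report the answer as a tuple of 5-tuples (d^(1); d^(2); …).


Via rank(M_{q-1}∘⋯∘M_p): M ≅ I[1,1], I[1,3], I[1,5], I[3,3]^2, I[5,5].
μ_θ-semistable layers: μ^(1)=35; μ^(2)=-1; μ^(3)=-3; μ^(4)=-11/2; μ^(5)=-19

((0, 0, 0, 0, 2); (1, 0, 0, 0, 0); (1, 1, 1, 0, 0); (1, 1, 1, 1, 0); (0, 0, 2, 0, 0))


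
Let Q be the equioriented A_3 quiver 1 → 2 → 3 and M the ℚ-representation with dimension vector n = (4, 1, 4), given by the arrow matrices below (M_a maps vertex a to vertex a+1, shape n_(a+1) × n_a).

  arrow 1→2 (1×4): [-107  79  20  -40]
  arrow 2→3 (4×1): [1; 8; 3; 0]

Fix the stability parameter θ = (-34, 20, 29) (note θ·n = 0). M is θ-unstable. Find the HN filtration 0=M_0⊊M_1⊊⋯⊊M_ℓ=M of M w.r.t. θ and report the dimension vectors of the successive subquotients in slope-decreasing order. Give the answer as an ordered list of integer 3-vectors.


Interval decomposition of M: I[1,1]^3, I[1,3], I[3,3]^3.
HN type (ℓ=3): μ^(1)=29; μ^(2)=20; μ^(3)=-34

((0, 0, 4); (0, 1, 0); (4, 0, 0))


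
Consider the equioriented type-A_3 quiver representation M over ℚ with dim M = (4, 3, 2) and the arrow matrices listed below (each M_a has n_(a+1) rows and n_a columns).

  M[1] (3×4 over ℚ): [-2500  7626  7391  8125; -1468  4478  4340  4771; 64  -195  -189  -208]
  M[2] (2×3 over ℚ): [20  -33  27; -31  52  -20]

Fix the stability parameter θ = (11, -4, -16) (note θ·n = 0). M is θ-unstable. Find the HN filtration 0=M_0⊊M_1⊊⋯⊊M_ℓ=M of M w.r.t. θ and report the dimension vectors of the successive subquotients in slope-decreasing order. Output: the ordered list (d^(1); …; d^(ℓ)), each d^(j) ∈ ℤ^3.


Barcode: M ≅ I[1,1], I[1,2], I[1,3]^2. HN layers by μ_θ (3 steps, strictly decreasing):
  μ^(1)=11; μ^(2)=7/2; μ^(3)=-3

((1, 0, 0); (1, 1, 0); (2, 2, 2))


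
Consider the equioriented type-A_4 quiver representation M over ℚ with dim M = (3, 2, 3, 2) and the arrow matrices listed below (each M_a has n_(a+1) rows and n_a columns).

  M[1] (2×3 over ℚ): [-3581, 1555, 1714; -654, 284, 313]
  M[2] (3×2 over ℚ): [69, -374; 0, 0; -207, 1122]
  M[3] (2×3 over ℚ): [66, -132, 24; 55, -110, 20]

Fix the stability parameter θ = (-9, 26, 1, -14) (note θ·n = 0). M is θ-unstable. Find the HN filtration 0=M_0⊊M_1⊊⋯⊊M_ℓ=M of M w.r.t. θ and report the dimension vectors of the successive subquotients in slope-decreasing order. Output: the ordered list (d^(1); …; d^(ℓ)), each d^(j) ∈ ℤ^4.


Barcode: M ≅ I[1,1], I[1,2], I[1,4], I[3,3]^2, I[4,4]. HN layers by μ_θ (5 steps, strictly decreasing):
  μ^(1)=26; μ^(2)=13/3; μ^(3)=1; μ^(4)=-9; μ^(5)=-14

((0, 1, 0, 0); (0, 1, 1, 1); (0, 0, 2, 0); (3, 0, 0, 0); (0, 0, 0, 1))


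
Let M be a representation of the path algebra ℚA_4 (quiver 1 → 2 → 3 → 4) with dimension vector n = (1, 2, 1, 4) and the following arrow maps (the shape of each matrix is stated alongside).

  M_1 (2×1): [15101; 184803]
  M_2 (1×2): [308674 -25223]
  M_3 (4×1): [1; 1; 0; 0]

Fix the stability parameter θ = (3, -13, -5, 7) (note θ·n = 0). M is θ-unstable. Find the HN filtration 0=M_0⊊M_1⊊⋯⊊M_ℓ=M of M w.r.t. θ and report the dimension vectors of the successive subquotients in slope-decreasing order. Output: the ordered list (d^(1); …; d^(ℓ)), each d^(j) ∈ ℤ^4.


Barcode: M ≅ I[1,4], I[2,2], I[4,4]^3. HN layers by μ_θ (3 steps, strictly decreasing):
  μ^(1)=7; μ^(2)=-5; μ^(3)=-13

((0, 0, 0, 4); (1, 1, 1, 0); (0, 1, 0, 0))


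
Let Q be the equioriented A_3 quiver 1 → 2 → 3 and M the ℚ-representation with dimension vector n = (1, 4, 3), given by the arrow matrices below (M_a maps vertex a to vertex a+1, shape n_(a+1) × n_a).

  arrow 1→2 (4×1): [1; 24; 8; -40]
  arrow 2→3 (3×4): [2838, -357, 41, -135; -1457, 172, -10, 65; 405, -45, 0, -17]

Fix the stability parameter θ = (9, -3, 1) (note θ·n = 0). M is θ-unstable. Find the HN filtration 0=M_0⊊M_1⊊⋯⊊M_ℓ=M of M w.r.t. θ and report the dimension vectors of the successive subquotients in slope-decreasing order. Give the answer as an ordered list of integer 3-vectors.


Via rank(M_{q-1}∘⋯∘M_p): M ≅ I[1,3], I[2,2], I[2,3]^2.
μ_θ-semistable layers: μ^(1)=7/3; μ^(2)=1; μ^(3)=-3

((1, 1, 1); (0, 0, 2); (0, 3, 0))


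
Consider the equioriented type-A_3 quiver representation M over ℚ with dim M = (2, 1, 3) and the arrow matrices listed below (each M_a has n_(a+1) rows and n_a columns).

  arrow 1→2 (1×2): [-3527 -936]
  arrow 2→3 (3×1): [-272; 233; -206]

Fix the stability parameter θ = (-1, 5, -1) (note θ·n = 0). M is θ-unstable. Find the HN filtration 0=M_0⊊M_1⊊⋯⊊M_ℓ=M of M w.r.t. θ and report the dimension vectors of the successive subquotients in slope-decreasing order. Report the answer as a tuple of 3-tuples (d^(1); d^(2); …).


Via rank(M_{q-1}∘⋯∘M_p): M ≅ I[1,1], I[1,3], I[3,3]^2.
μ_θ-semistable layers: μ^(1)=2; μ^(2)=-1

((0, 1, 1); (2, 0, 2))


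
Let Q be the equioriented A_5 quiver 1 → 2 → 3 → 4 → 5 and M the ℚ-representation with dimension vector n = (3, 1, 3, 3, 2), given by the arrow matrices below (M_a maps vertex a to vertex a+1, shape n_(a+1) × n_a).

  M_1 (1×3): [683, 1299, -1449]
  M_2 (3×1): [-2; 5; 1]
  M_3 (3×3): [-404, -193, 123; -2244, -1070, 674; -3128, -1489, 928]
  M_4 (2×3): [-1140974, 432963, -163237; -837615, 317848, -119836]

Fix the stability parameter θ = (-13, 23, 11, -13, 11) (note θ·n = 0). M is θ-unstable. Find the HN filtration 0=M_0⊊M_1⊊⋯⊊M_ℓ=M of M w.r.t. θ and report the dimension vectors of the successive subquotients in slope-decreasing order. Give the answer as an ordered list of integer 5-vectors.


Via rank(M_{q-1}∘⋯∘M_p): M ≅ I[1,1]^2, I[1,5], I[3,4], I[3,5].
μ_θ-semistable layers: μ^(1)=11; μ^(2)=7; μ^(3)=-1; μ^(4)=-13

((0, 0, 0, 0, 2); (0, 1, 1, 1, 0); (0, 0, 2, 2, 0); (3, 0, 0, 0, 0))


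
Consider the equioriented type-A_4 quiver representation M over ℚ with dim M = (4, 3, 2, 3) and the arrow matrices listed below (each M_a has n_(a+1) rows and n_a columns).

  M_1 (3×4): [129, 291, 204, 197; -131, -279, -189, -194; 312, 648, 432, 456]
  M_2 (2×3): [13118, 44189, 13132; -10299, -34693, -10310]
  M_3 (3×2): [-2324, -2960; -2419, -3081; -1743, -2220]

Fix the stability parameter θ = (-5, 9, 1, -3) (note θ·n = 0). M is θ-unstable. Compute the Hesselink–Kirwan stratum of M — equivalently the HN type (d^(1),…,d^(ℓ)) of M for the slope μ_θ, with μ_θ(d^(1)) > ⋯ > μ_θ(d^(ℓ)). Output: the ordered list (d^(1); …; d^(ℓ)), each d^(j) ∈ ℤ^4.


Via rank(M_{q-1}∘⋯∘M_p): M ≅ I[1,1]^2, I[1,4]^2, I[2,2], I[4,4].
μ_θ-semistable layers: μ^(1)=9; μ^(2)=7/3; μ^(3)=-3; μ^(4)=-5

((0, 1, 0, 0); (0, 2, 2, 2); (0, 0, 0, 1); (4, 0, 0, 0))


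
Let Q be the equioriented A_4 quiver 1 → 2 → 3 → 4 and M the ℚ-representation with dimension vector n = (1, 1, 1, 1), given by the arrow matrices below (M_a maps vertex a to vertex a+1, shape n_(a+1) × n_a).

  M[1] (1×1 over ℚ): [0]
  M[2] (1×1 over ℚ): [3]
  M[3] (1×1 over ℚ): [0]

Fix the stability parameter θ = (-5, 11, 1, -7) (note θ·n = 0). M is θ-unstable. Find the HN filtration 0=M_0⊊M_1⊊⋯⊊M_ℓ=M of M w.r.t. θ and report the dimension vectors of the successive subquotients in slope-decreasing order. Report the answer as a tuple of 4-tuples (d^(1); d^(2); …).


Interval decomposition of M: I[1,1], I[2,3], I[4,4].
HN type (ℓ=3): μ^(1)=6; μ^(2)=-5; μ^(3)=-7

((0, 1, 1, 0); (1, 0, 0, 0); (0, 0, 0, 1))


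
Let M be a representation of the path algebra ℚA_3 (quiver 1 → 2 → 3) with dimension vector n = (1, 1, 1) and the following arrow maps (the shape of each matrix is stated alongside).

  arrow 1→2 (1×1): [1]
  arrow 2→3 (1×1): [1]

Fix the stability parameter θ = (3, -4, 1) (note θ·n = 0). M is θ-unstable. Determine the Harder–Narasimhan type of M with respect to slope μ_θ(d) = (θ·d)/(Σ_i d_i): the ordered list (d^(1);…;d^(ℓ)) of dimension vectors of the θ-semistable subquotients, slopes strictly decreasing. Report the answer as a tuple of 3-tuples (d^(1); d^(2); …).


Barcode: M ≅ I[1,3]. HN layers by μ_θ (2 steps, strictly decreasing):
  μ^(1)=1; μ^(2)=-1/2

((0, 0, 1); (1, 1, 0))


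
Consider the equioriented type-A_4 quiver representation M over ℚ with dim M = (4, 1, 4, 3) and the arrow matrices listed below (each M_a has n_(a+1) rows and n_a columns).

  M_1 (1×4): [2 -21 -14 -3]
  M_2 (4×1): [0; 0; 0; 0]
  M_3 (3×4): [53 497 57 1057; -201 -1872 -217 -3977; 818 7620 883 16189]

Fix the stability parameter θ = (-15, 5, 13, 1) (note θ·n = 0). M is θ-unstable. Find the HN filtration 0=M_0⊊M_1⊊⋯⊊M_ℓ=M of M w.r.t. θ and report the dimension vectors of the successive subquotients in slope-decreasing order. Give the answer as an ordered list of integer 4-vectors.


Interval decomposition of M: I[1,1]^3, I[1,2], I[3,3], I[3,4]^3.
HN type (ℓ=4): μ^(1)=13; μ^(2)=7; μ^(3)=5; μ^(4)=-15

((0, 0, 1, 0); (0, 0, 3, 3); (0, 1, 0, 0); (4, 0, 0, 0))


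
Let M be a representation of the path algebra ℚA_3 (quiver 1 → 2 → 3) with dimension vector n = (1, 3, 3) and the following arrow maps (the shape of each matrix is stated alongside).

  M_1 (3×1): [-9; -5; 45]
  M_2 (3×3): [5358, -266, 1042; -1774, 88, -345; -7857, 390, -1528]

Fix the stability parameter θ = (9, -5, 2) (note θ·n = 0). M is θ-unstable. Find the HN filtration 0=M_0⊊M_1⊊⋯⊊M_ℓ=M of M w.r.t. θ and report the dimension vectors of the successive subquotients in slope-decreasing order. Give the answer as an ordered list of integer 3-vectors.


Interval decomposition of M: I[1,3], I[2,3]^2.
HN type (ℓ=2): μ^(1)=2; μ^(2)=-5

((1, 1, 3); (0, 2, 0))


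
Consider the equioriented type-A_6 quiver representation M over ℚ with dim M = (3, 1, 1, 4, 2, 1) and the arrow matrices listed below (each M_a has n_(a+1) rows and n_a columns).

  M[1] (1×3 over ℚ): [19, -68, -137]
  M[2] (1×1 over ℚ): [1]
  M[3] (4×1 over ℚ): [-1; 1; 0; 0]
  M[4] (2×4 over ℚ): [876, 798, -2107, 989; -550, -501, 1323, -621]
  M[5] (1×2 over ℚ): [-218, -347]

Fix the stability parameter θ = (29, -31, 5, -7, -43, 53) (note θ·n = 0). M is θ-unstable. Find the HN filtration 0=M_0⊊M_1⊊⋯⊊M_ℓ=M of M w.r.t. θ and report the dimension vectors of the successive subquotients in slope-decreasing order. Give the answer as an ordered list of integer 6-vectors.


Via rank(M_{q-1}∘⋯∘M_p): M ≅ I[1,1]^2, I[1,6], I[4,4]^2, I[4,5].
μ_θ-semistable layers: μ^(1)=53; μ^(2)=29; μ^(3)=-7; μ^(4)=-47/5; μ^(5)=-25

((0, 0, 0, 0, 0, 1); (2, 0, 0, 0, 0, 0); (0, 0, 0, 2, 0, 0); (1, 1, 1, 1, 1, 0); (0, 0, 0, 1, 1, 0))


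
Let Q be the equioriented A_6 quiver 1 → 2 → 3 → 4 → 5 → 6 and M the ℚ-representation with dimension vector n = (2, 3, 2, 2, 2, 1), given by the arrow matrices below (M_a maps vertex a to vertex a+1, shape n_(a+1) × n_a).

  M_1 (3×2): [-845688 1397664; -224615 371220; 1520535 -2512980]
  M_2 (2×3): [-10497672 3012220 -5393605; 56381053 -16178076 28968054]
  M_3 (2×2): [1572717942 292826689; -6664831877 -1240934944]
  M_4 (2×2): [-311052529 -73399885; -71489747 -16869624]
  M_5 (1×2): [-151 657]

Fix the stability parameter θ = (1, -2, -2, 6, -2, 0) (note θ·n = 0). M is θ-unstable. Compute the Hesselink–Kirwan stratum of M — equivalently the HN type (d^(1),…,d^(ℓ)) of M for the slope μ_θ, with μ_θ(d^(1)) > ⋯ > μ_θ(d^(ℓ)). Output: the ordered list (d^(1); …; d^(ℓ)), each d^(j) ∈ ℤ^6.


Barcode: M ≅ I[1,1], I[1,6], I[2,2], I[2,5]. HN layers by μ_θ (5 steps, strictly decreasing):
  μ^(1)=2; μ^(2)=4/3; μ^(3)=1; μ^(4)=-1; μ^(5)=-2

((0, 0, 0, 1, 1, 0); (0, 0, 0, 1, 1, 1); (1, 0, 0, 0, 0, 0); (1, 1, 1, 0, 0, 0); (0, 2, 1, 0, 0, 0))


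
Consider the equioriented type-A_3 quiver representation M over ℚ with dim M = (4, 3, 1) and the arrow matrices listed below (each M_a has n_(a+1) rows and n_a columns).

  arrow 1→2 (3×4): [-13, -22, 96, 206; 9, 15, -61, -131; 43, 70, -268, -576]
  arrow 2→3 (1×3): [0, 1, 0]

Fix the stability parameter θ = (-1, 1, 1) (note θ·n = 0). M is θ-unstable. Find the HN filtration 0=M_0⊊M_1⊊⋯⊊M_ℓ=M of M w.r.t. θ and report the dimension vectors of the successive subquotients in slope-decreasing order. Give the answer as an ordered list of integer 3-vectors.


Via rank(M_{q-1}∘⋯∘M_p): M ≅ I[1,1], I[1,2]^2, I[1,3].
μ_θ-semistable layers: μ^(1)=1; μ^(2)=-1

((0, 3, 1); (4, 0, 0))


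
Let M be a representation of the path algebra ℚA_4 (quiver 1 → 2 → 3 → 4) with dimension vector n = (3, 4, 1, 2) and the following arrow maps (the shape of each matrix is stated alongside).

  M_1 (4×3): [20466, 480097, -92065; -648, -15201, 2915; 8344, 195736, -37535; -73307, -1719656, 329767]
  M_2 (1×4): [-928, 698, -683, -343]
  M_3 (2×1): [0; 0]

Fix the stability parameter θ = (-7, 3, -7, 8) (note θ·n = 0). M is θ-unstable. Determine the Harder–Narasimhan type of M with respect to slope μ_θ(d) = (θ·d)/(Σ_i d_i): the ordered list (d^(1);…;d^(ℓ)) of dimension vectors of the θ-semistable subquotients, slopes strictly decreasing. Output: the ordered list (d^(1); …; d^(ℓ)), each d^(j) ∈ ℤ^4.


Interval decomposition of M: I[1,2]^2, I[1,3], I[2,2], I[4,4]^2.
HN type (ℓ=4): μ^(1)=8; μ^(2)=3; μ^(3)=-2; μ^(4)=-7

((0, 0, 0, 2); (0, 3, 0, 0); (0, 1, 1, 0); (3, 0, 0, 0))


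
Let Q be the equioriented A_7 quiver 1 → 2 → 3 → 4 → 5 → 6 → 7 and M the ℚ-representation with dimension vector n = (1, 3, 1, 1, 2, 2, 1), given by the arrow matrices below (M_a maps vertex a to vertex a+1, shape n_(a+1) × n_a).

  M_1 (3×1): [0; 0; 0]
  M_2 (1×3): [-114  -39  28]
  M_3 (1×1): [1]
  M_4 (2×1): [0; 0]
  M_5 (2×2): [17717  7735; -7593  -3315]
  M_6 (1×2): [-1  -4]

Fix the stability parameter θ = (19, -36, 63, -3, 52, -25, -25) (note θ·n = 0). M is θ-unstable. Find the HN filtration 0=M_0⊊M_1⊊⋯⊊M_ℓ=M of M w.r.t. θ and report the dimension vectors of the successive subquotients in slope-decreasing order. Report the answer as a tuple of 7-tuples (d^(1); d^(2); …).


Via rank(M_{q-1}∘⋯∘M_p): M ≅ I[1,1], I[2,2]^2, I[2,4], I[5,5], I[5,7], I[6,6].
μ_θ-semistable layers: μ^(1)=52; μ^(2)=30; μ^(3)=19; μ^(4)=2/3; μ^(5)=-25; μ^(6)=-36

((0, 0, 0, 0, 1, 0, 0); (0, 0, 1, 1, 0, 0, 0); (1, 0, 0, 0, 0, 0, 0); (0, 0, 0, 0, 1, 1, 1); (0, 0, 0, 0, 0, 1, 0); (0, 3, 0, 0, 0, 0, 0))


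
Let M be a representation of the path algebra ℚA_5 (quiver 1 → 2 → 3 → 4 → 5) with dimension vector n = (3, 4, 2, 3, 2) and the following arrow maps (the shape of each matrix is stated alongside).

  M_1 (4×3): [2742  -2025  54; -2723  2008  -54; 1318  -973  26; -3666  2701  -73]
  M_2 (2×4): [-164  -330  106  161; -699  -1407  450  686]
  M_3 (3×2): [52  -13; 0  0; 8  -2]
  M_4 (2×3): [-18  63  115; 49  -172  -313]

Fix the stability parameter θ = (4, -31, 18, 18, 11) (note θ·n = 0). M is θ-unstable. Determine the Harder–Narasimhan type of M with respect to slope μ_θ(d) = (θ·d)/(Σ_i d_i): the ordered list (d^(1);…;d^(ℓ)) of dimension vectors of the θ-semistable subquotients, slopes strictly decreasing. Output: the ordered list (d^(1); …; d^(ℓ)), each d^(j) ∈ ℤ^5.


Interval decomposition of M: I[1,2], I[1,3], I[1,5], I[2,2], I[4,4], I[4,5].
HN type (ℓ=5): μ^(1)=18; μ^(2)=47/3; μ^(3)=29/2; μ^(4)=-27/2; μ^(5)=-31

((0, 0, 1, 1, 0); (0, 0, 1, 1, 1); (0, 0, 0, 1, 1); (3, 3, 0, 0, 0); (0, 1, 0, 0, 0))


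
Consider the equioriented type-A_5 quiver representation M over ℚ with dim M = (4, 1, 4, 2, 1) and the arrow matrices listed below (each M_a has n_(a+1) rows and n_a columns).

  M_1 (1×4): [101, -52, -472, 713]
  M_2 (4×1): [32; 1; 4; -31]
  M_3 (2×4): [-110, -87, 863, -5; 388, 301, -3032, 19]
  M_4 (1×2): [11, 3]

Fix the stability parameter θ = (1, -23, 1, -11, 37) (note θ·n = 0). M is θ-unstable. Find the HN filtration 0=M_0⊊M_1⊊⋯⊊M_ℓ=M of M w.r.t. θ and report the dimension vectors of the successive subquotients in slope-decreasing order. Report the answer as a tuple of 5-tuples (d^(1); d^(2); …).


Barcode: M ≅ I[1,1]^3, I[1,3], I[3,3], I[3,4], I[3,5]. HN layers by μ_θ (4 steps, strictly decreasing):
  μ^(1)=37; μ^(2)=1; μ^(3)=-5; μ^(4)=-11

((0, 0, 0, 0, 1); (3, 0, 2, 0, 0); (0, 0, 2, 2, 0); (1, 1, 0, 0, 0))


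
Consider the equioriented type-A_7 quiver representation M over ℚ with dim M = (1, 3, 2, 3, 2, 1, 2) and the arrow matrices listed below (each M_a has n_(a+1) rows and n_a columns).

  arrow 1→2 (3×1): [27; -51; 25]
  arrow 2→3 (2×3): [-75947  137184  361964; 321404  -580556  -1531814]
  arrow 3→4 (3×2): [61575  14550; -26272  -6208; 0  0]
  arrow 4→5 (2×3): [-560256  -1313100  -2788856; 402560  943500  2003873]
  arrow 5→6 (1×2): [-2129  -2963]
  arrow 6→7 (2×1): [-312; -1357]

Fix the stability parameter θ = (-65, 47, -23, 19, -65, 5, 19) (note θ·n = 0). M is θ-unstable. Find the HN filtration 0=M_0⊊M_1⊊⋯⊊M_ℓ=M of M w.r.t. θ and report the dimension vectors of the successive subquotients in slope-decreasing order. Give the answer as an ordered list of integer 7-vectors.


Interval decomposition of M: I[1,4], I[2,2], I[2,3], I[4,5], I[4,7], I[7,7].
HN type (ℓ=6): μ^(1)=47; μ^(2)=19; μ^(3)=12; μ^(4)=5; μ^(5)=-23; μ^(6)=-65

((0, 1, 0, 0, 0, 0, 0); (0, 0, 0, 1, 0, 0, 2); (0, 2, 2, 0, 0, 0, 0); (0, 0, 0, 0, 0, 1, 0); (0, 0, 0, 2, 2, 0, 0); (1, 0, 0, 0, 0, 0, 0))


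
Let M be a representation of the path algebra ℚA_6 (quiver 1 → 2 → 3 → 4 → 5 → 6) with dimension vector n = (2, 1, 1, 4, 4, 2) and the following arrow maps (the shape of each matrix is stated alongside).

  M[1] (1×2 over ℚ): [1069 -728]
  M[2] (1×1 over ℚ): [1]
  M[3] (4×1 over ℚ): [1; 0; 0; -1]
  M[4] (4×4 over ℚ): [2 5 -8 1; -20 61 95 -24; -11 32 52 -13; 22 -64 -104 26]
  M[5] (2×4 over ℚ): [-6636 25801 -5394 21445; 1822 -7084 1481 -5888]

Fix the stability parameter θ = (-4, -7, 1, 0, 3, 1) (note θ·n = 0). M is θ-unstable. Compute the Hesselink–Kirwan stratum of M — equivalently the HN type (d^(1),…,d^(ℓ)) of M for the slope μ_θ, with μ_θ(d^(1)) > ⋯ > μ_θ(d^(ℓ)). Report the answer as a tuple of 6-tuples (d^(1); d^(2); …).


Via rank(M_{q-1}∘⋯∘M_p): M ≅ I[1,1], I[1,5], I[4,4], I[4,6]^2, I[5,5].
μ_θ-semistable layers: μ^(1)=3; μ^(2)=2; μ^(3)=1/2; μ^(4)=0; μ^(5)=-4; μ^(6)=-11/2

((0, 0, 0, 0, 2, 0); (0, 0, 0, 0, 2, 2); (0, 0, 1, 1, 0, 0); (0, 0, 0, 3, 0, 0); (1, 0, 0, 0, 0, 0); (1, 1, 0, 0, 0, 0))


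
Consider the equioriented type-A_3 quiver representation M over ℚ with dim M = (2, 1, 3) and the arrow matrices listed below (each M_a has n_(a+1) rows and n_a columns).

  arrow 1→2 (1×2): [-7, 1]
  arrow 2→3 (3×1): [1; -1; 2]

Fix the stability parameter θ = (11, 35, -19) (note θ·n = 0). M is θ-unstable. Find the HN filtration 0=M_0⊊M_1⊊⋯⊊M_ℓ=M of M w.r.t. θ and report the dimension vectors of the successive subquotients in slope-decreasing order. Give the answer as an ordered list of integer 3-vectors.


Via rank(M_{q-1}∘⋯∘M_p): M ≅ I[1,1], I[1,3], I[3,3]^2.
μ_θ-semistable layers: μ^(1)=11; μ^(2)=9; μ^(3)=-19

((1, 0, 0); (1, 1, 1); (0, 0, 2))


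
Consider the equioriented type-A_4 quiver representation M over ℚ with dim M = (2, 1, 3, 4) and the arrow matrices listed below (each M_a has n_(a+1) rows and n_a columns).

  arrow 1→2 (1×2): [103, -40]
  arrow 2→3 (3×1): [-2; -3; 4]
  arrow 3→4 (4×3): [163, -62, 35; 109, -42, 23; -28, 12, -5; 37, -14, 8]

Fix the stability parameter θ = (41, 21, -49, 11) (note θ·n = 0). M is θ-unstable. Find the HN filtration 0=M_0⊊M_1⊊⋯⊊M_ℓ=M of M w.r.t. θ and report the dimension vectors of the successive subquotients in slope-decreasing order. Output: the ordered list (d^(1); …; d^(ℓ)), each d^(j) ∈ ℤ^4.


Via rank(M_{q-1}∘⋯∘M_p): M ≅ I[1,1], I[1,3], I[3,4]^2, I[4,4]^2.
μ_θ-semistable layers: μ^(1)=41; μ^(2)=11; μ^(3)=13/3; μ^(4)=-49

((1, 0, 0, 0); (0, 0, 0, 4); (1, 1, 1, 0); (0, 0, 2, 0))


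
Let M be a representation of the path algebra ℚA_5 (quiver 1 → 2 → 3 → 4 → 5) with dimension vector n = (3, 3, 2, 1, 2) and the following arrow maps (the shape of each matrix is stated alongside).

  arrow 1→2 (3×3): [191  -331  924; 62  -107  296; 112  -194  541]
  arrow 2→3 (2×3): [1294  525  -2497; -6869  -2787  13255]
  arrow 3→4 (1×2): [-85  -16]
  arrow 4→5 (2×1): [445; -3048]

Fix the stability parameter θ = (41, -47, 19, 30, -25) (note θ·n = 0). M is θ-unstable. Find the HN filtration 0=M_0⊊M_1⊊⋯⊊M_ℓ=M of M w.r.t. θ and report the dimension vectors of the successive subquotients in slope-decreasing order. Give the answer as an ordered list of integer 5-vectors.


Barcode: M ≅ I[1,2], I[1,3], I[1,5], I[5,5]. HN layers by μ_θ (4 steps, strictly decreasing):
  μ^(1)=19; μ^(2)=8; μ^(3)=-3; μ^(4)=-25

((0, 0, 1, 0, 0); (0, 0, 1, 1, 1); (3, 3, 0, 0, 0); (0, 0, 0, 0, 1))


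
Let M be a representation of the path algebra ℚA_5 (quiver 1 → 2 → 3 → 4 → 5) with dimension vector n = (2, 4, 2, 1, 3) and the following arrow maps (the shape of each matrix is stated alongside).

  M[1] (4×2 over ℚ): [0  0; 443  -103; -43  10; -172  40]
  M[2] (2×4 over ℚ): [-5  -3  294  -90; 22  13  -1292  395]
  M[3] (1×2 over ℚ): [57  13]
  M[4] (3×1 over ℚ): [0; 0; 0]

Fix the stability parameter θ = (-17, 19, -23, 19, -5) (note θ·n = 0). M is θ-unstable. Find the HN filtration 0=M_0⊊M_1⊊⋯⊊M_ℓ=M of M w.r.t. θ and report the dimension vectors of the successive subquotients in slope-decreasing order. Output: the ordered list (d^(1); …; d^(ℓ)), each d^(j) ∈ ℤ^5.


Via rank(M_{q-1}∘⋯∘M_p): M ≅ I[1,3], I[1,4], I[2,2]^2, I[5,5]^3.
μ_θ-semistable layers: μ^(1)=19; μ^(2)=-2; μ^(3)=-5; μ^(4)=-17

((0, 2, 0, 1, 0); (0, 2, 2, 0, 0); (0, 0, 0, 0, 3); (2, 0, 0, 0, 0))


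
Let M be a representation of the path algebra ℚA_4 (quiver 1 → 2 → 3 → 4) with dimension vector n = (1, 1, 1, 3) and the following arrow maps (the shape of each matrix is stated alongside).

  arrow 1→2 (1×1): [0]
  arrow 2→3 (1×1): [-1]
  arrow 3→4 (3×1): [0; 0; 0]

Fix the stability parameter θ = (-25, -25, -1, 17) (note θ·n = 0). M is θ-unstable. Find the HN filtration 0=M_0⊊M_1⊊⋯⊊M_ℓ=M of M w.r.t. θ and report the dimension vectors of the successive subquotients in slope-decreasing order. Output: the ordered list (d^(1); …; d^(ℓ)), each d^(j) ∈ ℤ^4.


Via rank(M_{q-1}∘⋯∘M_p): M ≅ I[1,1], I[2,3], I[4,4]^3.
μ_θ-semistable layers: μ^(1)=17; μ^(2)=-1; μ^(3)=-25

((0, 0, 0, 3); (0, 0, 1, 0); (1, 1, 0, 0))


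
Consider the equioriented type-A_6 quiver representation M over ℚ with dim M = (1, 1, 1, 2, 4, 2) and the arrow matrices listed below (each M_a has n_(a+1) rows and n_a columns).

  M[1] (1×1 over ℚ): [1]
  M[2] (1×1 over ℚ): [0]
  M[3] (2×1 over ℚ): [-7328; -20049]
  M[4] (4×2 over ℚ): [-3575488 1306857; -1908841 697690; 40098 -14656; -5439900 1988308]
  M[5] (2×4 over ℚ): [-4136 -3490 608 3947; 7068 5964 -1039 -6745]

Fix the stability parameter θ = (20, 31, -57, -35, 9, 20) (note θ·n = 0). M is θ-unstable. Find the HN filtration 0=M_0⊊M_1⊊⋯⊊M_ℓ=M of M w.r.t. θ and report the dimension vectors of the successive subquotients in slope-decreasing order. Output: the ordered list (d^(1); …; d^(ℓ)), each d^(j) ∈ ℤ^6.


Barcode: M ≅ I[1,2], I[3,5], I[4,6], I[5,5], I[5,6]. HN layers by μ_θ (5 steps, strictly decreasing):
  μ^(1)=31; μ^(2)=20; μ^(3)=9; μ^(4)=-35; μ^(5)=-57

((0, 1, 0, 0, 0, 0); (1, 0, 0, 0, 0, 2); (0, 0, 0, 0, 4, 0); (0, 0, 0, 2, 0, 0); (0, 0, 1, 0, 0, 0))


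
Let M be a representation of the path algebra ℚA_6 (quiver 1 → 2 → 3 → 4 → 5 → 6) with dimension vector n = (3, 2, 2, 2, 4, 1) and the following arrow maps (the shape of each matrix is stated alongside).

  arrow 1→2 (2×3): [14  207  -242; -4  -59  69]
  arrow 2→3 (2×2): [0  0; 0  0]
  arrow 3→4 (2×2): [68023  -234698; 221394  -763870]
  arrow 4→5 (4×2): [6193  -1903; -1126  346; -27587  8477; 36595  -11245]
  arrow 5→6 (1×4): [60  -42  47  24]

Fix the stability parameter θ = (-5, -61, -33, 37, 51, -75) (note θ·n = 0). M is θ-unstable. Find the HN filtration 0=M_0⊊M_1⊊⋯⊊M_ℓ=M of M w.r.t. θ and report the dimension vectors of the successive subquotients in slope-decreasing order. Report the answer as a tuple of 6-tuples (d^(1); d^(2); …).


Via rank(M_{q-1}∘⋯∘M_p): M ≅ I[1,1], I[1,2]^2, I[3,4], I[3,6], I[5,5]^3.
μ_θ-semistable layers: μ^(1)=51; μ^(2)=37; μ^(3)=13/3; μ^(4)=-5; μ^(5)=-33

((0, 0, 0, 0, 3, 0); (0, 0, 0, 1, 0, 0); (0, 0, 0, 1, 1, 1); (1, 0, 0, 0, 0, 0); (2, 2, 2, 0, 0, 0))


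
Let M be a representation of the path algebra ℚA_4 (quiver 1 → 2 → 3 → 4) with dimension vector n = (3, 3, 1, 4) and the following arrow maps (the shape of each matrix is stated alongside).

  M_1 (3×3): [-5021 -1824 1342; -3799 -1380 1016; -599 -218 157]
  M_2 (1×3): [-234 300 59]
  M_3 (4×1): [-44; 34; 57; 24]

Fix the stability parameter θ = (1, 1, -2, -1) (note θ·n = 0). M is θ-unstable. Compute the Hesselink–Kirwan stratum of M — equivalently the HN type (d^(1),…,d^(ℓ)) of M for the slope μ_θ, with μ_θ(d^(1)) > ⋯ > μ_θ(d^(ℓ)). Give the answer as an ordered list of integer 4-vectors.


Interval decomposition of M: I[1,1], I[1,2], I[1,4], I[2,2], I[4,4]^3.
HN type (ℓ=3): μ^(1)=1; μ^(2)=-1/4; μ^(3)=-1

((2, 2, 0, 0); (1, 1, 1, 1); (0, 0, 0, 3))


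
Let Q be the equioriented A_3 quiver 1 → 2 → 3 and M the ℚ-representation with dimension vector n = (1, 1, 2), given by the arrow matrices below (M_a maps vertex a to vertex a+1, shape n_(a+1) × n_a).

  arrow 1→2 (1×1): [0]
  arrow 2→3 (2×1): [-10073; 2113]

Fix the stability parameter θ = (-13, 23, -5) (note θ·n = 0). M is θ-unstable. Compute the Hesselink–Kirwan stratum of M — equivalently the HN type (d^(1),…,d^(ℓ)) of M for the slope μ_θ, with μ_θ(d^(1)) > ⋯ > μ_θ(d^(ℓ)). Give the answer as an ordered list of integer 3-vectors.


Interval decomposition of M: I[1,1], I[2,3], I[3,3].
HN type (ℓ=3): μ^(1)=9; μ^(2)=-5; μ^(3)=-13

((0, 1, 1); (0, 0, 1); (1, 0, 0))
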